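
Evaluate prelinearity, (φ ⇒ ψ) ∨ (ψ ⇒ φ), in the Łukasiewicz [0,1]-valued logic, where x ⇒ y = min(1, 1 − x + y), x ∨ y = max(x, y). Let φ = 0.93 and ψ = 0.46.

1.00

φ ⇒ ψ = min(1, 1 − 0.93 + 0.46) = min(1, 0.53) = 0.53
ψ ⇒ φ = min(1, 1 − 0.46 + 0.93) = min(1, 1.47) = 1.00
(φ ⇒ ψ) ∨ (ψ ⇒ φ) = max(0.53, 1.00) = 1.00
(As expected: a Ł∞-tautology — holds in every MV-chain.)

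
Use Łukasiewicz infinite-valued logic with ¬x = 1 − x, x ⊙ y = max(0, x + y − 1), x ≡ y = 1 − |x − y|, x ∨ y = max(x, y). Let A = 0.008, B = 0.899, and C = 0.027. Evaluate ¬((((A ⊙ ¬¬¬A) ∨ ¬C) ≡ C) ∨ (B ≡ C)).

0.872

¬A = 1 − 0.008 = 0.992
¬¬A = 1 − 0.992 = 0.008
¬¬¬A = 1 − 0.008 = 0.992
A ⊙ ¬¬¬A = max(0, 0.008 + 0.992 − 1) = max(0, 0.000) = 0.000
¬C = 1 − 0.027 = 0.973
(A ⊙ ¬¬¬A) ∨ ¬C = max(0.000, 0.973) = 0.973
((A ⊙ ¬¬¬A) ∨ ¬C) ≡ C = 1 − |0.973 − 0.027| = 1 − 0.946 = 0.054
B ≡ C = 1 − |0.899 − 0.027| = 1 − 0.872 = 0.128
(((A ⊙ ¬¬¬A) ∨ ¬C) ≡ C) ∨ (B ≡ C) = max(0.054, 0.128) = 0.128
¬((((A ⊙ ¬¬¬A) ∨ ¬C) ≡ C) ∨ (B ≡ C)) = 1 − 0.128 = 0.872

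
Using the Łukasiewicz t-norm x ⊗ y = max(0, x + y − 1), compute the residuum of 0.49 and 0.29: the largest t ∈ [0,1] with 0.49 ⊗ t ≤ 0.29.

The residuum of the Łukasiewicz t-norm gives the supremum: min(1, 1 − 0.49 + 0.29).
1 − 0.49 + 0.29 = 0.80, so t = min(1, 0.80) = 0.80.
Check: 0.49 ⊗ 0.80 = max(0, 0.29) = 0.29 ≤ 0.29.

0.80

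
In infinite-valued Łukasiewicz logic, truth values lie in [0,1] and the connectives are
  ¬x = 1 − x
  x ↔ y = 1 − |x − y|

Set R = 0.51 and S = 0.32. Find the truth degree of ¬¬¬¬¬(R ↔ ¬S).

0.17

¬S = 1 − 0.32 = 0.68
R ↔ ¬S = 1 − |0.51 − 0.68| = 1 − 0.17 = 0.83
¬(R ↔ ¬S) = 1 − 0.83 = 0.17
¬¬(R ↔ ¬S) = 1 − 0.17 = 0.83
¬¬¬(R ↔ ¬S) = 1 − 0.83 = 0.17
¬¬¬¬(R ↔ ¬S) = 1 − 0.17 = 0.83
¬¬¬¬¬(R ↔ ¬S) = 1 − 0.83 = 0.17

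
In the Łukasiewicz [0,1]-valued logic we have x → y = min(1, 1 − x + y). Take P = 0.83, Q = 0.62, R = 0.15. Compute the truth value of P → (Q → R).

0.70

Q → R = min(1, 1 − 0.62 + 0.15) = min(1, 0.53) = 0.53
P → (Q → R) = min(1, 1 − 0.83 + 0.53) = min(1, 0.70) = 0.70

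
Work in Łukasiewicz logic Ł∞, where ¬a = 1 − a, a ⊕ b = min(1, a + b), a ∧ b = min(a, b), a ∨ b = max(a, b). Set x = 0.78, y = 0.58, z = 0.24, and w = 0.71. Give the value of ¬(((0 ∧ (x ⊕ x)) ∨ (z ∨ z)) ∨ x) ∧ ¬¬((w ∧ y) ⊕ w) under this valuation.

x ⊕ x = min(1, 0.78 + 0.78) = min(1, 1.56) = 1.00
0 ∧ (x ⊕ x) = min(0.00, 1.00) = 0.00
z ∨ z = max(0.24, 0.24) = 0.24
(0 ∧ (x ⊕ x)) ∨ (z ∨ z) = max(0.00, 0.24) = 0.24
((0 ∧ (x ⊕ x)) ∨ (z ∨ z)) ∨ x = max(0.24, 0.78) = 0.78
¬(((0 ∧ (x ⊕ x)) ∨ (z ∨ z)) ∨ x) = 1 − 0.78 = 0.22
w ∧ y = min(0.71, 0.58) = 0.58
(w ∧ y) ⊕ w = min(1, 0.58 + 0.71) = min(1, 1.29) = 1.00
¬((w ∧ y) ⊕ w) = 1 − 1.00 = 0.00
¬¬((w ∧ y) ⊕ w) = 1 − 0.00 = 1.00
¬(((0 ∧ (x ⊕ x)) ∨ (z ∨ z)) ∨ x) ∧ ¬¬((w ∧ y) ⊕ w) = min(0.22, 1.00) = 0.22

0.22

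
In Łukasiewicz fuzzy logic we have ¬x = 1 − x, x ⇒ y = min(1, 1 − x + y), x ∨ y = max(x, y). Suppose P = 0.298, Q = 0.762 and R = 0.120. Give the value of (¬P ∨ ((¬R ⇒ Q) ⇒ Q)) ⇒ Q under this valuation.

0.882

¬P = 1 − 0.298 = 0.702
¬R = 1 − 0.120 = 0.880
¬R ⇒ Q = min(1, 1 − 0.880 + 0.762) = min(1, 0.882) = 0.882
(¬R ⇒ Q) ⇒ Q = min(1, 1 − 0.882 + 0.762) = min(1, 0.880) = 0.880
¬P ∨ ((¬R ⇒ Q) ⇒ Q) = max(0.702, 0.880) = 0.880
(¬P ∨ ((¬R ⇒ Q) ⇒ Q)) ⇒ Q = min(1, 1 − 0.880 + 0.762) = min(1, 0.882) = 0.882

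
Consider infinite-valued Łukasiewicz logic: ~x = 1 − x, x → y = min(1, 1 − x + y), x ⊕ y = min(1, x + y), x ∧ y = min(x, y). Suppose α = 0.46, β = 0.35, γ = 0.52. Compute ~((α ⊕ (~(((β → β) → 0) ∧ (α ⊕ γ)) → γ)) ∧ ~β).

0.35

β → β = min(1, 1 − 0.35 + 0.35) = min(1, 1.00) = 1.00
(β → β) → 0 = min(1, 1 − 1.00 + 0.00) = min(1, 0.00) = 0.00
α ⊕ γ = min(1, 0.46 + 0.52) = min(1, 0.98) = 0.98
((β → β) → 0) ∧ (α ⊕ γ) = min(0.00, 0.98) = 0.00
~(((β → β) → 0) ∧ (α ⊕ γ)) = 1 − 0.00 = 1.00
~(((β → β) → 0) ∧ (α ⊕ γ)) → γ = min(1, 1 − 1.00 + 0.52) = min(1, 0.52) = 0.52
α ⊕ (~(((β → β) → 0) ∧ (α ⊕ γ)) → γ) = min(1, 0.46 + 0.52) = min(1, 0.98) = 0.98
~β = 1 − 0.35 = 0.65
(α ⊕ (~(((β → β) → 0) ∧ (α ⊕ γ)) → γ)) ∧ ~β = min(0.98, 0.65) = 0.65
~((α ⊕ (~(((β → β) → 0) ∧ (α ⊕ γ)) → γ)) ∧ ~β) = 1 − 0.65 = 0.35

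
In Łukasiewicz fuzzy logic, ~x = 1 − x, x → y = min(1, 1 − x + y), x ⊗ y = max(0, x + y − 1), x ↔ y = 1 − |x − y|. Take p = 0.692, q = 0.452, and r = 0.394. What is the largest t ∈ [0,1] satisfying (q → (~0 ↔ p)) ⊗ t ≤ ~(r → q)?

0.000

~0 = 1 − 0.000 = 1.000
~0 ↔ p = 1 − |1.000 − 0.692| = 1 − 0.308 = 0.692
q → (~0 ↔ p) = min(1, 1 − 0.452 + 0.692) = min(1, 1.240) = 1.000
So the left factor is q → (~0 ↔ p) = 1.000.
r → q = min(1, 1 − 0.394 + 0.452) = min(1, 1.058) = 1.000
~(r → q) = 1 − 1.000 = 0.000
So the right-hand bound is ~(r → q) = 0.000.
The residuum of the Łukasiewicz t-norm gives the supremum: min(1, 1 − 1.000 + 0.000).
1 − 1.000 + 0.000 = 0.000, so t = min(1, 0.000) = 0.000.
Check: 1.000 ⊗ 0.000 = max(0, 0.000) = 0.000 ≤ 0.000.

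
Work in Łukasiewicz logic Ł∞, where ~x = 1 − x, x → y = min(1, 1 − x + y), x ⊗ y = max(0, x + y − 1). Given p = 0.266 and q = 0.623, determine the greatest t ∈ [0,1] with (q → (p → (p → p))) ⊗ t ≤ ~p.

0.734

p → p = min(1, 1 − 0.266 + 0.266) = min(1, 1.000) = 1.000
p → (p → p) = min(1, 1 − 0.266 + 1.000) = min(1, 1.734) = 1.000
q → (p → (p → p)) = min(1, 1 − 0.623 + 1.000) = min(1, 1.377) = 1.000
So the left factor is q → (p → (p → p)) = 1.000.
~p = 1 − 0.266 = 0.734
So the right-hand bound is ~p = 0.734.
The residuum of the Łukasiewicz t-norm gives the supremum: min(1, 1 − 1.000 + 0.734).
1 − 1.000 + 0.734 = 0.734, so t = min(1, 0.734) = 0.734.
Check: 1.000 ⊗ 0.734 = max(0, 0.734) = 0.734 ≤ 0.734.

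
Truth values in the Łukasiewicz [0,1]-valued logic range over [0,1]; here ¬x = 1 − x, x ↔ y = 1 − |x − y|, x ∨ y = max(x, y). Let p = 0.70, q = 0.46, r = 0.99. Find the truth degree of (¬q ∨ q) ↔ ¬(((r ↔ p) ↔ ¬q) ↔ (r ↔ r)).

0.63

¬q = 1 − 0.46 = 0.54
¬q ∨ q = max(0.54, 0.46) = 0.54
r ↔ p = 1 − |0.99 − 0.70| = 1 − 0.29 = 0.71
(r ↔ p) ↔ ¬q = 1 − |0.71 − 0.54| = 1 − 0.17 = 0.83
r ↔ r = 1 − |0.99 − 0.99| = 1 − 0.00 = 1.00
((r ↔ p) ↔ ¬q) ↔ (r ↔ r) = 1 − |0.83 − 1.00| = 1 − 0.17 = 0.83
¬(((r ↔ p) ↔ ¬q) ↔ (r ↔ r)) = 1 − 0.83 = 0.17
(¬q ∨ q) ↔ ¬(((r ↔ p) ↔ ¬q) ↔ (r ↔ r)) = 1 − |0.54 − 0.17| = 1 − 0.37 = 0.63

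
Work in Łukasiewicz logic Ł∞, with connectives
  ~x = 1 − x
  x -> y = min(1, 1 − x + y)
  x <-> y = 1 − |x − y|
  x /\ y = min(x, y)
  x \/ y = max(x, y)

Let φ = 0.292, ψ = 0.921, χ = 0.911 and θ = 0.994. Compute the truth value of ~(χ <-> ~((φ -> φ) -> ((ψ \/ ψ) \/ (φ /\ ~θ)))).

0.832

φ -> φ = min(1, 1 − 0.292 + 0.292) = min(1, 1.000) = 1.000
ψ \/ ψ = max(0.921, 0.921) = 0.921
~θ = 1 − 0.994 = 0.006
φ /\ ~θ = min(0.292, 0.006) = 0.006
(ψ \/ ψ) \/ (φ /\ ~θ) = max(0.921, 0.006) = 0.921
(φ -> φ) -> ((ψ \/ ψ) \/ (φ /\ ~θ)) = min(1, 1 − 1.000 + 0.921) = min(1, 0.921) = 0.921
~((φ -> φ) -> ((ψ \/ ψ) \/ (φ /\ ~θ))) = 1 − 0.921 = 0.079
χ <-> ~((φ -> φ) -> ((ψ \/ ψ) \/ (φ /\ ~θ))) = 1 − |0.911 − 0.079| = 1 − 0.832 = 0.168
~(χ <-> ~((φ -> φ) -> ((ψ \/ ψ) \/ (φ /\ ~θ)))) = 1 − 0.168 = 0.832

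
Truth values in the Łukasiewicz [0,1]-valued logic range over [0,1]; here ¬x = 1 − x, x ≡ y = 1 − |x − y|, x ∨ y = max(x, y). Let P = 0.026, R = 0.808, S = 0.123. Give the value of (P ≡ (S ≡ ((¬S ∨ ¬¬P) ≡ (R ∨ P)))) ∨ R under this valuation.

¬S = 1 − 0.123 = 0.877
¬P = 1 − 0.026 = 0.974
¬¬P = 1 − 0.974 = 0.026
¬S ∨ ¬¬P = max(0.877, 0.026) = 0.877
R ∨ P = max(0.808, 0.026) = 0.808
(¬S ∨ ¬¬P) ≡ (R ∨ P) = 1 − |0.877 − 0.808| = 1 − 0.069 = 0.931
S ≡ ((¬S ∨ ¬¬P) ≡ (R ∨ P)) = 1 − |0.123 − 0.931| = 1 − 0.808 = 0.192
P ≡ (S ≡ ((¬S ∨ ¬¬P) ≡ (R ∨ P))) = 1 − |0.026 − 0.192| = 1 − 0.166 = 0.834
(P ≡ (S ≡ ((¬S ∨ ¬¬P) ≡ (R ∨ P)))) ∨ R = max(0.834, 0.808) = 0.834

0.834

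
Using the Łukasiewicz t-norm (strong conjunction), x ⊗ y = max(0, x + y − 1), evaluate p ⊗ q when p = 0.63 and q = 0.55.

p ⊗ q = max(0, 0.63 + 0.55 − 1) = max(0, 0.18) = 0.18
For comparison, the Gödel (minimum) t-norm min(x, y) would give 0.55.

0.18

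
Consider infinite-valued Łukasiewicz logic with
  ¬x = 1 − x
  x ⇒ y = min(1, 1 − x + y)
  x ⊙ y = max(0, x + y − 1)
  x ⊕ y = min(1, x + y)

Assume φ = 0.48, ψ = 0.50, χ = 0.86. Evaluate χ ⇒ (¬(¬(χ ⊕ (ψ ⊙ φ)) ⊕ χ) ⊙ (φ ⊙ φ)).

0.14

ψ ⊙ φ = max(0, 0.50 + 0.48 − 1) = max(0, -0.02) = 0.00
χ ⊕ (ψ ⊙ φ) = min(1, 0.86 + 0.00) = min(1, 0.86) = 0.86
¬(χ ⊕ (ψ ⊙ φ)) = 1 − 0.86 = 0.14
¬(χ ⊕ (ψ ⊙ φ)) ⊕ χ = min(1, 0.14 + 0.86) = min(1, 1.00) = 1.00
¬(¬(χ ⊕ (ψ ⊙ φ)) ⊕ χ) = 1 − 1.00 = 0.00
φ ⊙ φ = max(0, 0.48 + 0.48 − 1) = max(0, -0.04) = 0.00
¬(¬(χ ⊕ (ψ ⊙ φ)) ⊕ χ) ⊙ (φ ⊙ φ) = max(0, 0.00 + 0.00 − 1) = max(0, -1.00) = 0.00
χ ⇒ (¬(¬(χ ⊕ (ψ ⊙ φ)) ⊕ χ) ⊙ (φ ⊙ φ)) = min(1, 1 − 0.86 + 0.00) = min(1, 0.14) = 0.14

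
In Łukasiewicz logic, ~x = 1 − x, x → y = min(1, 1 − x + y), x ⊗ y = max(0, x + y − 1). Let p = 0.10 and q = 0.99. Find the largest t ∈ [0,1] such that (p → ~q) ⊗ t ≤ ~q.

~q = 1 − 0.99 = 0.01
p → ~q = min(1, 1 − 0.10 + 0.01) = min(1, 0.91) = 0.91
So the left factor is p → ~q = 0.91.
So the right-hand bound is ~q = 0.01.
The residuum of the Łukasiewicz t-norm gives the supremum: min(1, 1 − 0.91 + 0.01).
1 − 0.91 + 0.01 = 0.10, so t = min(1, 0.10) = 0.10.
Check: 0.91 ⊗ 0.10 = max(0, 0.01) = 0.01 ≤ 0.01.

0.10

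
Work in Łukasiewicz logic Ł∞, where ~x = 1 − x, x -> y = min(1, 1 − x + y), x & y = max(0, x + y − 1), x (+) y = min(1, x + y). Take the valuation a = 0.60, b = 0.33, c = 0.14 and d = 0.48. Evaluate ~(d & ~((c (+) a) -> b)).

1.00

c (+) a = min(1, 0.14 + 0.60) = min(1, 0.74) = 0.74
(c (+) a) -> b = min(1, 1 − 0.74 + 0.33) = min(1, 0.59) = 0.59
~((c (+) a) -> b) = 1 − 0.59 = 0.41
d & ~((c (+) a) -> b) = max(0, 0.48 + 0.41 − 1) = max(0, -0.11) = 0.00
~(d & ~((c (+) a) -> b)) = 1 − 0.00 = 1.00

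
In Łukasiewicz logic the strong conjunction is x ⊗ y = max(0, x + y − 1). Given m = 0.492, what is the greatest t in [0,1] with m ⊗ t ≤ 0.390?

0.898

The residuum of the Łukasiewicz t-norm gives the supremum: min(1, 1 − 0.492 + 0.390).
1 − 0.492 + 0.390 = 0.898, so t = min(1, 0.898) = 0.898.
Check: 0.492 ⊗ 0.898 = max(0, 0.390) = 0.390 ≤ 0.390.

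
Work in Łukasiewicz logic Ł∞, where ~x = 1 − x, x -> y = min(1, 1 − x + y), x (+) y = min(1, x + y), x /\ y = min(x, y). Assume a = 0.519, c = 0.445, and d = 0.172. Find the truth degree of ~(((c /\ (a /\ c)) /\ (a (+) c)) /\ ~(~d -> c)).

0.617

a /\ c = min(0.519, 0.445) = 0.445
c /\ (a /\ c) = min(0.445, 0.445) = 0.445
a (+) c = min(1, 0.519 + 0.445) = min(1, 0.964) = 0.964
(c /\ (a /\ c)) /\ (a (+) c) = min(0.445, 0.964) = 0.445
~d = 1 − 0.172 = 0.828
~d -> c = min(1, 1 − 0.828 + 0.445) = min(1, 0.617) = 0.617
~(~d -> c) = 1 − 0.617 = 0.383
((c /\ (a /\ c)) /\ (a (+) c)) /\ ~(~d -> c) = min(0.445, 0.383) = 0.383
~(((c /\ (a /\ c)) /\ (a (+) c)) /\ ~(~d -> c)) = 1 − 0.383 = 0.617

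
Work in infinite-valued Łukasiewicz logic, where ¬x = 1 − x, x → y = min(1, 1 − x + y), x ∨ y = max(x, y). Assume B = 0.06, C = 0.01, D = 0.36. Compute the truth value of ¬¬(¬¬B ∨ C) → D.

¬B = 1 − 0.06 = 0.94
¬¬B = 1 − 0.94 = 0.06
¬¬B ∨ C = max(0.06, 0.01) = 0.06
¬(¬¬B ∨ C) = 1 − 0.06 = 0.94
¬¬(¬¬B ∨ C) = 1 − 0.94 = 0.06
¬¬(¬¬B ∨ C) → D = min(1, 1 − 0.06 + 0.36) = min(1, 1.30) = 1.00

1.00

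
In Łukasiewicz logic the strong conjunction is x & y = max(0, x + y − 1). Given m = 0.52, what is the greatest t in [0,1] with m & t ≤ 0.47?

0.95

The residuum of the Łukasiewicz t-norm gives the supremum: min(1, 1 − 0.52 + 0.47).
1 − 0.52 + 0.47 = 0.95, so t = min(1, 0.95) = 0.95.
Check: 0.52 & 0.95 = max(0, 0.47) = 0.47 ≤ 0.47.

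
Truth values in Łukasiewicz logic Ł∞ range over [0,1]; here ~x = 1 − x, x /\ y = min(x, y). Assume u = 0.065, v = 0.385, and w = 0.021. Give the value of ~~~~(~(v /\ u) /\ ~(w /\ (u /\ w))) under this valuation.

v /\ u = min(0.385, 0.065) = 0.065
~(v /\ u) = 1 − 0.065 = 0.935
u /\ w = min(0.065, 0.021) = 0.021
w /\ (u /\ w) = min(0.021, 0.021) = 0.021
~(w /\ (u /\ w)) = 1 − 0.021 = 0.979
~(v /\ u) /\ ~(w /\ (u /\ w)) = min(0.935, 0.979) = 0.935
~(~(v /\ u) /\ ~(w /\ (u /\ w))) = 1 − 0.935 = 0.065
~~(~(v /\ u) /\ ~(w /\ (u /\ w))) = 1 − 0.065 = 0.935
~~~(~(v /\ u) /\ ~(w /\ (u /\ w))) = 1 − 0.935 = 0.065
~~~~(~(v /\ u) /\ ~(w /\ (u /\ w))) = 1 − 0.065 = 0.935

0.935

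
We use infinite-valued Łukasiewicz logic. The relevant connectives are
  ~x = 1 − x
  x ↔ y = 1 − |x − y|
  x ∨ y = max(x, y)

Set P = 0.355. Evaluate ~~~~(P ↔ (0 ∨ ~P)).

~P = 1 − 0.355 = 0.645
0 ∨ ~P = max(0.000, 0.645) = 0.645
P ↔ (0 ∨ ~P) = 1 − |0.355 − 0.645| = 1 − 0.290 = 0.710
~(P ↔ (0 ∨ ~P)) = 1 − 0.710 = 0.290
~~(P ↔ (0 ∨ ~P)) = 1 − 0.290 = 0.710
~~~(P ↔ (0 ∨ ~P)) = 1 − 0.710 = 0.290
~~~~(P ↔ (0 ∨ ~P)) = 1 − 0.290 = 0.710

0.710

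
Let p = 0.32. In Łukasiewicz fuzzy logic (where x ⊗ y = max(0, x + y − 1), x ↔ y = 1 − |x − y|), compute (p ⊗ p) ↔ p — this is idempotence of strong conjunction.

p ⊗ p = max(0, 0.32 + 0.32 − 1) = max(0, -0.36) = 0.00
(p ⊗ p) ↔ p = 1 − |0.00 − 0.32| = 1 − 0.32 = 0.68
(The value 0.68 < 1 shows this instance is not satisfied; fails in Ł∞ since a ⊗ a = max(0, 2a−1) ≠ a in general.)

0.68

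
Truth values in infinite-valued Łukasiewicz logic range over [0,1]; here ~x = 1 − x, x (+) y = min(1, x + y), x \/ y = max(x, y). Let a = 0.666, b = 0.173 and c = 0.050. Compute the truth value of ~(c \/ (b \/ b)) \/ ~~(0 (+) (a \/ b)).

b \/ b = max(0.173, 0.173) = 0.173
c \/ (b \/ b) = max(0.050, 0.173) = 0.173
~(c \/ (b \/ b)) = 1 − 0.173 = 0.827
a \/ b = max(0.666, 0.173) = 0.666
0 (+) (a \/ b) = min(1, 0.000 + 0.666) = min(1, 0.666) = 0.666
~(0 (+) (a \/ b)) = 1 − 0.666 = 0.334
~~(0 (+) (a \/ b)) = 1 − 0.334 = 0.666
~(c \/ (b \/ b)) \/ ~~(0 (+) (a \/ b)) = max(0.827, 0.666) = 0.827

0.827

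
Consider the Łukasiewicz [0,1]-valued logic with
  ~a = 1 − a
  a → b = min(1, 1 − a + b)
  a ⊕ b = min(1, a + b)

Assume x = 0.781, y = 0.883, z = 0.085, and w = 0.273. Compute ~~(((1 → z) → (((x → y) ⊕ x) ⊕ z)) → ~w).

0.727

1 → z = min(1, 1 − 1.000 + 0.085) = min(1, 0.085) = 0.085
x → y = min(1, 1 − 0.781 + 0.883) = min(1, 1.102) = 1.000
(x → y) ⊕ x = min(1, 1.000 + 0.781) = min(1, 1.781) = 1.000
((x → y) ⊕ x) ⊕ z = min(1, 1.000 + 0.085) = min(1, 1.085) = 1.000
(1 → z) → (((x → y) ⊕ x) ⊕ z) = min(1, 1 − 0.085 + 1.000) = min(1, 1.915) = 1.000
~w = 1 − 0.273 = 0.727
((1 → z) → (((x → y) ⊕ x) ⊕ z)) → ~w = min(1, 1 − 1.000 + 0.727) = min(1, 0.727) = 0.727
~(((1 → z) → (((x → y) ⊕ x) ⊕ z)) → ~w) = 1 − 0.727 = 0.273
~~(((1 → z) → (((x → y) ⊕ x) ⊕ z)) → ~w) = 1 − 0.273 = 0.727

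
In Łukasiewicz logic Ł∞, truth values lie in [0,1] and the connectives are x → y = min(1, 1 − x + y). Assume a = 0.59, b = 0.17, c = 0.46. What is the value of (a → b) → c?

a → b = min(1, 1 − 0.59 + 0.17) = min(1, 0.58) = 0.58
(a → b) → c = min(1, 1 − 0.58 + 0.46) = min(1, 0.88) = 0.88

0.88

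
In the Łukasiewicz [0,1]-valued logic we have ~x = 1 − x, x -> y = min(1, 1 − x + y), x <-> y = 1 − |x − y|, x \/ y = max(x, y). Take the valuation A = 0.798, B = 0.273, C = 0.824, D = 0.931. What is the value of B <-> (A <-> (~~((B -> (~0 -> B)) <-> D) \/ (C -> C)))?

0.475

~0 = 1 − 0.000 = 1.000
~0 -> B = min(1, 1 − 1.000 + 0.273) = min(1, 0.273) = 0.273
B -> (~0 -> B) = min(1, 1 − 0.273 + 0.273) = min(1, 1.000) = 1.000
(B -> (~0 -> B)) <-> D = 1 − |1.000 − 0.931| = 1 − 0.069 = 0.931
~((B -> (~0 -> B)) <-> D) = 1 − 0.931 = 0.069
~~((B -> (~0 -> B)) <-> D) = 1 − 0.069 = 0.931
C -> C = min(1, 1 − 0.824 + 0.824) = min(1, 1.000) = 1.000
~~((B -> (~0 -> B)) <-> D) \/ (C -> C) = max(0.931, 1.000) = 1.000
A <-> (~~((B -> (~0 -> B)) <-> D) \/ (C -> C)) = 1 − |0.798 − 1.000| = 1 − 0.202 = 0.798
B <-> (A <-> (~~((B -> (~0 -> B)) <-> D) \/ (C -> C))) = 1 − |0.273 − 0.798| = 1 − 0.525 = 0.475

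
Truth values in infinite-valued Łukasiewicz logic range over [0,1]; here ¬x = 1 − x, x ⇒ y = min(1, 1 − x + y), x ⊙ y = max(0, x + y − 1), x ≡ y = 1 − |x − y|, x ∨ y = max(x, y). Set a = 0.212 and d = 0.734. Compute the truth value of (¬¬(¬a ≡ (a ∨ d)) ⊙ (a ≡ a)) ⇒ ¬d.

¬a = 1 − 0.212 = 0.788
a ∨ d = max(0.212, 0.734) = 0.734
¬a ≡ (a ∨ d) = 1 − |0.788 − 0.734| = 1 − 0.054 = 0.946
¬(¬a ≡ (a ∨ d)) = 1 − 0.946 = 0.054
¬¬(¬a ≡ (a ∨ d)) = 1 − 0.054 = 0.946
a ≡ a = 1 − |0.212 − 0.212| = 1 − 0.000 = 1.000
¬¬(¬a ≡ (a ∨ d)) ⊙ (a ≡ a) = max(0, 0.946 + 1.000 − 1) = max(0, 0.946) = 0.946
¬d = 1 − 0.734 = 0.266
(¬¬(¬a ≡ (a ∨ d)) ⊙ (a ≡ a)) ⇒ ¬d = min(1, 1 − 0.946 + 0.266) = min(1, 0.320) = 0.320

0.320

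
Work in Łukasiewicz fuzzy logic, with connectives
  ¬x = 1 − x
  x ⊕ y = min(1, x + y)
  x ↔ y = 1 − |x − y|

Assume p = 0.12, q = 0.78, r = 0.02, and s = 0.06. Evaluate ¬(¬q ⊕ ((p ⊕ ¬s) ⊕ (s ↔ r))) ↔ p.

0.88

¬q = 1 − 0.78 = 0.22
¬s = 1 − 0.06 = 0.94
p ⊕ ¬s = min(1, 0.12 + 0.94) = min(1, 1.06) = 1.00
s ↔ r = 1 − |0.06 − 0.02| = 1 − 0.04 = 0.96
(p ⊕ ¬s) ⊕ (s ↔ r) = min(1, 1.00 + 0.96) = min(1, 1.96) = 1.00
¬q ⊕ ((p ⊕ ¬s) ⊕ (s ↔ r)) = min(1, 0.22 + 1.00) = min(1, 1.22) = 1.00
¬(¬q ⊕ ((p ⊕ ¬s) ⊕ (s ↔ r))) = 1 − 1.00 = 0.00
¬(¬q ⊕ ((p ⊕ ¬s) ⊕ (s ↔ r))) ↔ p = 1 − |0.00 − 0.12| = 1 − 0.12 = 0.88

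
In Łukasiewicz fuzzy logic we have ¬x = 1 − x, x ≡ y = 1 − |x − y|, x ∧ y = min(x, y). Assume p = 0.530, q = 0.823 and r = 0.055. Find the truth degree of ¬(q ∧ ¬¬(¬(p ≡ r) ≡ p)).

p ≡ r = 1 − |0.530 − 0.055| = 1 − 0.475 = 0.525
¬(p ≡ r) = 1 − 0.525 = 0.475
¬(p ≡ r) ≡ p = 1 − |0.475 − 0.530| = 1 − 0.055 = 0.945
¬(¬(p ≡ r) ≡ p) = 1 − 0.945 = 0.055
¬¬(¬(p ≡ r) ≡ p) = 1 − 0.055 = 0.945
q ∧ ¬¬(¬(p ≡ r) ≡ p) = min(0.823, 0.945) = 0.823
¬(q ∧ ¬¬(¬(p ≡ r) ≡ p)) = 1 − 0.823 = 0.177

0.177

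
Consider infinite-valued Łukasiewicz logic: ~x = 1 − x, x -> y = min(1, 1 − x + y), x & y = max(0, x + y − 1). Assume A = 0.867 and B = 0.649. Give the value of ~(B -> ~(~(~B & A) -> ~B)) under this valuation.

0.218

~B = 1 − 0.649 = 0.351
~B & A = max(0, 0.351 + 0.867 − 1) = max(0, 0.218) = 0.218
~(~B & A) = 1 − 0.218 = 0.782
~(~B & A) -> ~B = min(1, 1 − 0.782 + 0.351) = min(1, 0.569) = 0.569
~(~(~B & A) -> ~B) = 1 − 0.569 = 0.431
B -> ~(~(~B & A) -> ~B) = min(1, 1 − 0.649 + 0.431) = min(1, 0.782) = 0.782
~(B -> ~(~(~B & A) -> ~B)) = 1 − 0.782 = 0.218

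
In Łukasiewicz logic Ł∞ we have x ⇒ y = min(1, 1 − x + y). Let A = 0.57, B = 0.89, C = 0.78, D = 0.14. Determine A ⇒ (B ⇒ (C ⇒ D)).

0.90

C ⇒ D = min(1, 1 − 0.78 + 0.14) = min(1, 0.36) = 0.36
B ⇒ (C ⇒ D) = min(1, 1 − 0.89 + 0.36) = min(1, 0.47) = 0.47
A ⇒ (B ⇒ (C ⇒ D)) = min(1, 1 − 0.57 + 0.47) = min(1, 0.90) = 0.90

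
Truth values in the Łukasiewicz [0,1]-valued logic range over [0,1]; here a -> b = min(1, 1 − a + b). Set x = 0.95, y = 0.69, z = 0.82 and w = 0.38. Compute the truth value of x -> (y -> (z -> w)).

0.92

z -> w = min(1, 1 − 0.82 + 0.38) = min(1, 0.56) = 0.56
y -> (z -> w) = min(1, 1 − 0.69 + 0.56) = min(1, 0.87) = 0.87
x -> (y -> (z -> w)) = min(1, 1 − 0.95 + 0.87) = min(1, 0.92) = 0.92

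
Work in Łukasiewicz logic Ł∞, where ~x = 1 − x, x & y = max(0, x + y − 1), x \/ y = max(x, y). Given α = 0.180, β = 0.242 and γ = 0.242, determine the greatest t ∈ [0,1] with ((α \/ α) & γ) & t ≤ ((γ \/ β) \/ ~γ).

α \/ α = max(0.180, 0.180) = 0.180
(α \/ α) & γ = max(0, 0.180 + 0.242 − 1) = max(0, -0.578) = 0.000
So the left factor is (α \/ α) & γ = 0.000.
γ \/ β = max(0.242, 0.242) = 0.242
~γ = 1 − 0.242 = 0.758
(γ \/ β) \/ ~γ = max(0.242, 0.758) = 0.758
So the right-hand bound is (γ \/ β) \/ ~γ = 0.758.
The residuum of the Łukasiewicz t-norm gives the supremum: min(1, 1 − 0.000 + 0.758).
1 − 0.000 + 0.758 = 1.758, so t = min(1, 1.758) = 1.000.
Check: 0.000 & 1.000 = max(0, 0.000) = 0.000 ≤ 0.758.

1.000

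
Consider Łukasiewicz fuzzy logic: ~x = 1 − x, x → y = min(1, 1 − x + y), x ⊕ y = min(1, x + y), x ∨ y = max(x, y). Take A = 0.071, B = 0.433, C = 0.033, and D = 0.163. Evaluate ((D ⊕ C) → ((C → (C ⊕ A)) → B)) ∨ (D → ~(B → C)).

1.000

D ⊕ C = min(1, 0.163 + 0.033) = min(1, 0.196) = 0.196
C ⊕ A = min(1, 0.033 + 0.071) = min(1, 0.104) = 0.104
C → (C ⊕ A) = min(1, 1 − 0.033 + 0.104) = min(1, 1.071) = 1.000
(C → (C ⊕ A)) → B = min(1, 1 − 1.000 + 0.433) = min(1, 0.433) = 0.433
(D ⊕ C) → ((C → (C ⊕ A)) → B) = min(1, 1 − 0.196 + 0.433) = min(1, 1.237) = 1.000
B → C = min(1, 1 − 0.433 + 0.033) = min(1, 0.600) = 0.600
~(B → C) = 1 − 0.600 = 0.400
D → ~(B → C) = min(1, 1 − 0.163 + 0.400) = min(1, 1.237) = 1.000
((D ⊕ C) → ((C → (C ⊕ A)) → B)) ∨ (D → ~(B → C)) = max(1.000, 1.000) = 1.000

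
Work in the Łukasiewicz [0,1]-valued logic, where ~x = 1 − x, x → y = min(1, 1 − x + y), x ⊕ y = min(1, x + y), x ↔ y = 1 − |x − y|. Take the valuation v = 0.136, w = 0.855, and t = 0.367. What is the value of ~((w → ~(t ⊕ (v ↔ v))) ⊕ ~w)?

0.710

v ↔ v = 1 − |0.136 − 0.136| = 1 − 0.000 = 1.000
t ⊕ (v ↔ v) = min(1, 0.367 + 1.000) = min(1, 1.367) = 1.000
~(t ⊕ (v ↔ v)) = 1 − 1.000 = 0.000
w → ~(t ⊕ (v ↔ v)) = min(1, 1 − 0.855 + 0.000) = min(1, 0.145) = 0.145
~w = 1 − 0.855 = 0.145
(w → ~(t ⊕ (v ↔ v))) ⊕ ~w = min(1, 0.145 + 0.145) = min(1, 0.290) = 0.290
~((w → ~(t ⊕ (v ↔ v))) ⊕ ~w) = 1 − 0.290 = 0.710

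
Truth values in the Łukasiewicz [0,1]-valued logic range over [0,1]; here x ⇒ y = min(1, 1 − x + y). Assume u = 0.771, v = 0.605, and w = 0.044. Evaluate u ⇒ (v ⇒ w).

v ⇒ w = min(1, 1 − 0.605 + 0.044) = min(1, 0.439) = 0.439
u ⇒ (v ⇒ w) = min(1, 1 − 0.771 + 0.439) = min(1, 0.668) = 0.668

0.668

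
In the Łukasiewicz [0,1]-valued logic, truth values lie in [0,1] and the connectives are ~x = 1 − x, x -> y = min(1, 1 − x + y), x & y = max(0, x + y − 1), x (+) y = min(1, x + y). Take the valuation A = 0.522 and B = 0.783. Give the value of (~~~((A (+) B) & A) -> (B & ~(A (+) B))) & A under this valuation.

A (+) B = min(1, 0.522 + 0.783) = min(1, 1.305) = 1.000
(A (+) B) & A = max(0, 1.000 + 0.522 − 1) = max(0, 0.522) = 0.522
~((A (+) B) & A) = 1 − 0.522 = 0.478
~~((A (+) B) & A) = 1 − 0.478 = 0.522
~~~((A (+) B) & A) = 1 − 0.522 = 0.478
~(A (+) B) = 1 − 1.000 = 0.000
B & ~(A (+) B) = max(0, 0.783 + 0.000 − 1) = max(0, -0.217) = 0.000
~~~((A (+) B) & A) -> (B & ~(A (+) B)) = min(1, 1 − 0.478 + 0.000) = min(1, 0.522) = 0.522
(~~~((A (+) B) & A) -> (B & ~(A (+) B))) & A = max(0, 0.522 + 0.522 − 1) = max(0, 0.044) = 0.044

0.044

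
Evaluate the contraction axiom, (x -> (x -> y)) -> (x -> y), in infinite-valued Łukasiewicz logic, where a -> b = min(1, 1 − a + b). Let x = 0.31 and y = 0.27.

x -> y = min(1, 1 − 0.31 + 0.27) = min(1, 0.96) = 0.96
x -> (x -> y) = min(1, 1 − 0.31 + 0.96) = min(1, 1.65) = 1.00
(x -> (x -> y)) -> (x -> y) = min(1, 1 − 1.00 + 0.96) = min(1, 0.96) = 0.96
(The value 0.96 < 1 shows this instance is not satisfied; fails in Ł∞ (the t-norm is not idempotent).)

0.96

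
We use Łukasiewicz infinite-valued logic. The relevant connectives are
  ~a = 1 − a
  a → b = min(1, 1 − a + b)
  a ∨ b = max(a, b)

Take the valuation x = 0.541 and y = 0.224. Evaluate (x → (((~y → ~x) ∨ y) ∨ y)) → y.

0.224

~y = 1 − 0.224 = 0.776
~x = 1 − 0.541 = 0.459
~y → ~x = min(1, 1 − 0.776 + 0.459) = min(1, 0.683) = 0.683
(~y → ~x) ∨ y = max(0.683, 0.224) = 0.683
((~y → ~x) ∨ y) ∨ y = max(0.683, 0.224) = 0.683
x → (((~y → ~x) ∨ y) ∨ y) = min(1, 1 − 0.541 + 0.683) = min(1, 1.142) = 1.000
(x → (((~y → ~x) ∨ y) ∨ y)) → y = min(1, 1 − 1.000 + 0.224) = min(1, 0.224) = 0.224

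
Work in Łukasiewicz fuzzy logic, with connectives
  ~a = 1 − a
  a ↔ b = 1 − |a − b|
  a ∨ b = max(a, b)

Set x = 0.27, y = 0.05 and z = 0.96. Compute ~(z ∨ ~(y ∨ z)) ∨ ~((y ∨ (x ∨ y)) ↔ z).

0.69

y ∨ z = max(0.05, 0.96) = 0.96
~(y ∨ z) = 1 − 0.96 = 0.04
z ∨ ~(y ∨ z) = max(0.96, 0.04) = 0.96
~(z ∨ ~(y ∨ z)) = 1 − 0.96 = 0.04
x ∨ y = max(0.27, 0.05) = 0.27
y ∨ (x ∨ y) = max(0.05, 0.27) = 0.27
(y ∨ (x ∨ y)) ↔ z = 1 − |0.27 − 0.96| = 1 − 0.69 = 0.31
~((y ∨ (x ∨ y)) ↔ z) = 1 − 0.31 = 0.69
~(z ∨ ~(y ∨ z)) ∨ ~((y ∨ (x ∨ y)) ↔ z) = max(0.04, 0.69) = 0.69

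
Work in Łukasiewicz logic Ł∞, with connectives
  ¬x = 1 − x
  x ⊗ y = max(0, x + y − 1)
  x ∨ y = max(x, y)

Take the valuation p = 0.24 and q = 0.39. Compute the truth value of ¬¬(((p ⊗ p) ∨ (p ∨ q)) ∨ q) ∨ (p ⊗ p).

0.39

p ⊗ p = max(0, 0.24 + 0.24 − 1) = max(0, -0.52) = 0.00
p ∨ q = max(0.24, 0.39) = 0.39
(p ⊗ p) ∨ (p ∨ q) = max(0.00, 0.39) = 0.39
((p ⊗ p) ∨ (p ∨ q)) ∨ q = max(0.39, 0.39) = 0.39
¬(((p ⊗ p) ∨ (p ∨ q)) ∨ q) = 1 − 0.39 = 0.61
¬¬(((p ⊗ p) ∨ (p ∨ q)) ∨ q) = 1 − 0.61 = 0.39
¬¬(((p ⊗ p) ∨ (p ∨ q)) ∨ q) ∨ (p ⊗ p) = max(0.39, 0.00) = 0.39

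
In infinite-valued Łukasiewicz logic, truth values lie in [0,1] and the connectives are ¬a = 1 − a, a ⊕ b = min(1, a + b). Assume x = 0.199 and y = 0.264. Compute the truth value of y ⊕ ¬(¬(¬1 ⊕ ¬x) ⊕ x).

0.866

¬1 = 1 − 1.000 = 0.000
¬x = 1 − 0.199 = 0.801
¬1 ⊕ ¬x = min(1, 0.000 + 0.801) = min(1, 0.801) = 0.801
¬(¬1 ⊕ ¬x) = 1 − 0.801 = 0.199
¬(¬1 ⊕ ¬x) ⊕ x = min(1, 0.199 + 0.199) = min(1, 0.398) = 0.398
¬(¬(¬1 ⊕ ¬x) ⊕ x) = 1 − 0.398 = 0.602
y ⊕ ¬(¬(¬1 ⊕ ¬x) ⊕ x) = min(1, 0.264 + 0.602) = min(1, 0.866) = 0.866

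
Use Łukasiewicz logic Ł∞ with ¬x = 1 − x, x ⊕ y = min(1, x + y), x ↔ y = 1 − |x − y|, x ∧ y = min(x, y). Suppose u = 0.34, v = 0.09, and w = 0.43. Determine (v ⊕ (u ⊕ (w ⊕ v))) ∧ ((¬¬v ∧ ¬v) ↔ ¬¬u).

0.75

w ⊕ v = min(1, 0.43 + 0.09) = min(1, 0.52) = 0.52
u ⊕ (w ⊕ v) = min(1, 0.34 + 0.52) = min(1, 0.86) = 0.86
v ⊕ (u ⊕ (w ⊕ v)) = min(1, 0.09 + 0.86) = min(1, 0.95) = 0.95
¬v = 1 − 0.09 = 0.91
¬¬v = 1 − 0.91 = 0.09
¬¬v ∧ ¬v = min(0.09, 0.91) = 0.09
¬u = 1 − 0.34 = 0.66
¬¬u = 1 − 0.66 = 0.34
(¬¬v ∧ ¬v) ↔ ¬¬u = 1 − |0.09 − 0.34| = 1 − 0.25 = 0.75
(v ⊕ (u ⊕ (w ⊕ v))) ∧ ((¬¬v ∧ ¬v) ↔ ¬¬u) = min(0.95, 0.75) = 0.75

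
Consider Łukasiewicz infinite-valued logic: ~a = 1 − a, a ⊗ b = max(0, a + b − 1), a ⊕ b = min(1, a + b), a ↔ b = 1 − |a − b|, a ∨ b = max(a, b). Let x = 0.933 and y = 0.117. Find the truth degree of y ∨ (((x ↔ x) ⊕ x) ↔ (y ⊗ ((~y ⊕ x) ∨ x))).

x ↔ x = 1 − |0.933 − 0.933| = 1 − 0.000 = 1.000
(x ↔ x) ⊕ x = min(1, 1.000 + 0.933) = min(1, 1.933) = 1.000
~y = 1 − 0.117 = 0.883
~y ⊕ x = min(1, 0.883 + 0.933) = min(1, 1.816) = 1.000
(~y ⊕ x) ∨ x = max(1.000, 0.933) = 1.000
y ⊗ ((~y ⊕ x) ∨ x) = max(0, 0.117 + 1.000 − 1) = max(0, 0.117) = 0.117
((x ↔ x) ⊕ x) ↔ (y ⊗ ((~y ⊕ x) ∨ x)) = 1 − |1.000 − 0.117| = 1 − 0.883 = 0.117
y ∨ (((x ↔ x) ⊕ x) ↔ (y ⊗ ((~y ⊕ x) ∨ x))) = max(0.117, 0.117) = 0.117

0.117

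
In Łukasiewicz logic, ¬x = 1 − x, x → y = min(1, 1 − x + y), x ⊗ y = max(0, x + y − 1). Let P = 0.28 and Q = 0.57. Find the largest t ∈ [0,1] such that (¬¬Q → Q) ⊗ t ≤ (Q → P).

0.71

¬Q = 1 − 0.57 = 0.43
¬¬Q = 1 − 0.43 = 0.57
¬¬Q → Q = min(1, 1 − 0.57 + 0.57) = min(1, 1.00) = 1.00
So the left factor is ¬¬Q → Q = 1.00.
Q → P = min(1, 1 − 0.57 + 0.28) = min(1, 0.71) = 0.71
So the right-hand bound is Q → P = 0.71.
The residuum of the Łukasiewicz t-norm gives the supremum: min(1, 1 − 1.00 + 0.71).
1 − 1.00 + 0.71 = 0.71, so t = min(1, 0.71) = 0.71.
Check: 1.00 ⊗ 0.71 = max(0, 0.71) = 0.71 ≤ 0.71.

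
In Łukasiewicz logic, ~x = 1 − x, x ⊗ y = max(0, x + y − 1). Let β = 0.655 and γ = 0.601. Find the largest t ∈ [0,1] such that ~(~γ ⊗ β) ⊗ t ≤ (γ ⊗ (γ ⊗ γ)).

~γ = 1 − 0.601 = 0.399
~γ ⊗ β = max(0, 0.399 + 0.655 − 1) = max(0, 0.054) = 0.054
~(~γ ⊗ β) = 1 − 0.054 = 0.946
So the left factor is ~(~γ ⊗ β) = 0.946.
γ ⊗ γ = max(0, 0.601 + 0.601 − 1) = max(0, 0.202) = 0.202
γ ⊗ (γ ⊗ γ) = max(0, 0.601 + 0.202 − 1) = max(0, -0.197) = 0.000
So the right-hand bound is γ ⊗ (γ ⊗ γ) = 0.000.
The residuum of the Łukasiewicz t-norm gives the supremum: min(1, 1 − 0.946 + 0.000).
1 − 0.946 + 0.000 = 0.054, so t = min(1, 0.054) = 0.054.
Check: 0.946 ⊗ 0.054 = max(0, 0.000) = 0.000 ≤ 0.000.

0.054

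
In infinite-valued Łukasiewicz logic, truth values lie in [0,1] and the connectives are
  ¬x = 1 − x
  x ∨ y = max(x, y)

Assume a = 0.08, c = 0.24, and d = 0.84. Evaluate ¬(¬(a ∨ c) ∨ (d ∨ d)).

0.16

a ∨ c = max(0.08, 0.24) = 0.24
¬(a ∨ c) = 1 − 0.24 = 0.76
d ∨ d = max(0.84, 0.84) = 0.84
¬(a ∨ c) ∨ (d ∨ d) = max(0.76, 0.84) = 0.84
¬(¬(a ∨ c) ∨ (d ∨ d)) = 1 − 0.84 = 0.16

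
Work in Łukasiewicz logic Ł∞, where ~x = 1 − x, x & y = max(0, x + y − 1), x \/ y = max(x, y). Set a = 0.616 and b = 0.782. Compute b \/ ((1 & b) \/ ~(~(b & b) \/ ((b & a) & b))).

0.782

1 & b = max(0, 1.000 + 0.782 − 1) = max(0, 0.782) = 0.782
b & b = max(0, 0.782 + 0.782 − 1) = max(0, 0.564) = 0.564
~(b & b) = 1 − 0.564 = 0.436
b & a = max(0, 0.782 + 0.616 − 1) = max(0, 0.398) = 0.398
(b & a) & b = max(0, 0.398 + 0.782 − 1) = max(0, 0.180) = 0.180
~(b & b) \/ ((b & a) & b) = max(0.436, 0.180) = 0.436
~(~(b & b) \/ ((b & a) & b)) = 1 − 0.436 = 0.564
(1 & b) \/ ~(~(b & b) \/ ((b & a) & b)) = max(0.782, 0.564) = 0.782
b \/ ((1 & b) \/ ~(~(b & b) \/ ((b & a) & b))) = max(0.782, 0.782) = 0.782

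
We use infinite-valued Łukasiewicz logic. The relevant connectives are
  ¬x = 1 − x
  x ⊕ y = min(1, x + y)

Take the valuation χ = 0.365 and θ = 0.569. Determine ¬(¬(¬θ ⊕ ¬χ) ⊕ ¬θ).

¬θ = 1 − 0.569 = 0.431
¬χ = 1 − 0.365 = 0.635
¬θ ⊕ ¬χ = min(1, 0.431 + 0.635) = min(1, 1.066) = 1.000
¬(¬θ ⊕ ¬χ) = 1 − 1.000 = 0.000
¬(¬θ ⊕ ¬χ) ⊕ ¬θ = min(1, 0.000 + 0.431) = min(1, 0.431) = 0.431
¬(¬(¬θ ⊕ ¬χ) ⊕ ¬θ) = 1 − 0.431 = 0.569

0.569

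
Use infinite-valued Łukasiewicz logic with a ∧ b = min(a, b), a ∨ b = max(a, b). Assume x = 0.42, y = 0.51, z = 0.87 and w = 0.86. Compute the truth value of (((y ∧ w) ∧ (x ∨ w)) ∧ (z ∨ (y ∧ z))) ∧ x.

0.42

y ∧ w = min(0.51, 0.86) = 0.51
x ∨ w = max(0.42, 0.86) = 0.86
(y ∧ w) ∧ (x ∨ w) = min(0.51, 0.86) = 0.51
y ∧ z = min(0.51, 0.87) = 0.51
z ∨ (y ∧ z) = max(0.87, 0.51) = 0.87
((y ∧ w) ∧ (x ∨ w)) ∧ (z ∨ (y ∧ z)) = min(0.51, 0.87) = 0.51
(((y ∧ w) ∧ (x ∨ w)) ∧ (z ∨ (y ∧ z))) ∧ x = min(0.51, 0.42) = 0.42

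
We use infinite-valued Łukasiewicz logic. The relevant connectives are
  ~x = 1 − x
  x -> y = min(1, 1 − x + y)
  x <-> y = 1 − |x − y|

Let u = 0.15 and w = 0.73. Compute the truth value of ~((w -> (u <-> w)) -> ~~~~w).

0.00

u <-> w = 1 − |0.15 − 0.73| = 1 − 0.58 = 0.42
w -> (u <-> w) = min(1, 1 − 0.73 + 0.42) = min(1, 0.69) = 0.69
~w = 1 − 0.73 = 0.27
~~w = 1 − 0.27 = 0.73
~~~w = 1 − 0.73 = 0.27
~~~~w = 1 − 0.27 = 0.73
(w -> (u <-> w)) -> ~~~~w = min(1, 1 − 0.69 + 0.73) = min(1, 1.04) = 1.00
~((w -> (u <-> w)) -> ~~~~w) = 1 − 1.00 = 0.00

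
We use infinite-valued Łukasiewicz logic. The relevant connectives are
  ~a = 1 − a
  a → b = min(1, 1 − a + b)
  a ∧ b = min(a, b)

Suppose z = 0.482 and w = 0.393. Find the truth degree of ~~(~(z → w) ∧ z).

0.089

z → w = min(1, 1 − 0.482 + 0.393) = min(1, 0.911) = 0.911
~(z → w) = 1 − 0.911 = 0.089
~(z → w) ∧ z = min(0.089, 0.482) = 0.089
~(~(z → w) ∧ z) = 1 − 0.089 = 0.911
~~(~(z → w) ∧ z) = 1 − 0.911 = 0.089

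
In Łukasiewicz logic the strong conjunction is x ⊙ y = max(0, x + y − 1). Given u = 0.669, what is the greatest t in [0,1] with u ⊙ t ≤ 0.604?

The residuum of the Łukasiewicz t-norm gives the supremum: min(1, 1 − 0.669 + 0.604).
1 − 0.669 + 0.604 = 0.935, so t = min(1, 0.935) = 0.935.
Check: 0.669 ⊙ 0.935 = max(0, 0.604) = 0.604 ≤ 0.604.

0.935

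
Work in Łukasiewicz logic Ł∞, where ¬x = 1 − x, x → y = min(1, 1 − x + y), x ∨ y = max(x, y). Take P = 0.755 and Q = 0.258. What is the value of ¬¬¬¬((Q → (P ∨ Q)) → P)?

P ∨ Q = max(0.755, 0.258) = 0.755
Q → (P ∨ Q) = min(1, 1 − 0.258 + 0.755) = min(1, 1.497) = 1.000
(Q → (P ∨ Q)) → P = min(1, 1 − 1.000 + 0.755) = min(1, 0.755) = 0.755
¬((Q → (P ∨ Q)) → P) = 1 − 0.755 = 0.245
¬¬((Q → (P ∨ Q)) → P) = 1 − 0.245 = 0.755
¬¬¬((Q → (P ∨ Q)) → P) = 1 − 0.755 = 0.245
¬¬¬¬((Q → (P ∨ Q)) → P) = 1 − 0.245 = 0.755

0.755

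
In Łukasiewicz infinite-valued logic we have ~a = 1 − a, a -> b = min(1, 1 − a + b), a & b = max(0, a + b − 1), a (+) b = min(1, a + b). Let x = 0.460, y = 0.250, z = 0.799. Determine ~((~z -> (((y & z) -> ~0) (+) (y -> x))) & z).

0.201

~z = 1 − 0.799 = 0.201
y & z = max(0, 0.250 + 0.799 − 1) = max(0, 0.049) = 0.049
~0 = 1 − 0.000 = 1.000
(y & z) -> ~0 = min(1, 1 − 0.049 + 1.000) = min(1, 1.951) = 1.000
y -> x = min(1, 1 − 0.250 + 0.460) = min(1, 1.210) = 1.000
((y & z) -> ~0) (+) (y -> x) = min(1, 1.000 + 1.000) = min(1, 2.000) = 1.000
~z -> (((y & z) -> ~0) (+) (y -> x)) = min(1, 1 − 0.201 + 1.000) = min(1, 1.799) = 1.000
(~z -> (((y & z) -> ~0) (+) (y -> x))) & z = max(0, 1.000 + 0.799 − 1) = max(0, 0.799) = 0.799
~((~z -> (((y & z) -> ~0) (+) (y -> x))) & z) = 1 − 0.799 = 0.201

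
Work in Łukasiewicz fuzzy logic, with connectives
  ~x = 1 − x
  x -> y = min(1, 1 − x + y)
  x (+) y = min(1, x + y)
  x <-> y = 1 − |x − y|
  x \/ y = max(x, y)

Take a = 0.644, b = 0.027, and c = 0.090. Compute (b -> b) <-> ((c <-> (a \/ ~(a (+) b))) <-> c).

0.644

b -> b = min(1, 1 − 0.027 + 0.027) = min(1, 1.000) = 1.000
a (+) b = min(1, 0.644 + 0.027) = min(1, 0.671) = 0.671
~(a (+) b) = 1 − 0.671 = 0.329
a \/ ~(a (+) b) = max(0.644, 0.329) = 0.644
c <-> (a \/ ~(a (+) b)) = 1 − |0.090 − 0.644| = 1 − 0.554 = 0.446
(c <-> (a \/ ~(a (+) b))) <-> c = 1 − |0.446 − 0.090| = 1 − 0.356 = 0.644
(b -> b) <-> ((c <-> (a \/ ~(a (+) b))) <-> c) = 1 − |1.000 − 0.644| = 1 − 0.356 = 0.644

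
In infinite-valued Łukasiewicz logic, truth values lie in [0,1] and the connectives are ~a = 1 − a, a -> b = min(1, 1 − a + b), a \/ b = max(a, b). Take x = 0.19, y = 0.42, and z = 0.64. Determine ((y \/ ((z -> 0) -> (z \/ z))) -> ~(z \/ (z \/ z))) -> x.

z -> 0 = min(1, 1 − 0.64 + 0.00) = min(1, 0.36) = 0.36
z \/ z = max(0.64, 0.64) = 0.64
(z -> 0) -> (z \/ z) = min(1, 1 − 0.36 + 0.64) = min(1, 1.28) = 1.00
y \/ ((z -> 0) -> (z \/ z)) = max(0.42, 1.00) = 1.00
z \/ (z \/ z) = max(0.64, 0.64) = 0.64
~(z \/ (z \/ z)) = 1 − 0.64 = 0.36
(y \/ ((z -> 0) -> (z \/ z))) -> ~(z \/ (z \/ z)) = min(1, 1 − 1.00 + 0.36) = min(1, 0.36) = 0.36
((y \/ ((z -> 0) -> (z \/ z))) -> ~(z \/ (z \/ z))) -> x = min(1, 1 − 0.36 + 0.19) = min(1, 0.83) = 0.83

0.83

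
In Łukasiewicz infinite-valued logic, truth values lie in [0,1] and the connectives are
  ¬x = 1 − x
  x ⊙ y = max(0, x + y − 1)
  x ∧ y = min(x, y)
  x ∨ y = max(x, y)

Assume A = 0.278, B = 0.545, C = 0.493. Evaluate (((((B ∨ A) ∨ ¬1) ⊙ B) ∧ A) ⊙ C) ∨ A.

0.278

B ∨ A = max(0.545, 0.278) = 0.545
¬1 = 1 − 1.000 = 0.000
(B ∨ A) ∨ ¬1 = max(0.545, 0.000) = 0.545
((B ∨ A) ∨ ¬1) ⊙ B = max(0, 0.545 + 0.545 − 1) = max(0, 0.090) = 0.090
(((B ∨ A) ∨ ¬1) ⊙ B) ∧ A = min(0.090, 0.278) = 0.090
((((B ∨ A) ∨ ¬1) ⊙ B) ∧ A) ⊙ C = max(0, 0.090 + 0.493 − 1) = max(0, -0.417) = 0.000
(((((B ∨ A) ∨ ¬1) ⊙ B) ∧ A) ⊙ C) ∨ A = max(0.000, 0.278) = 0.278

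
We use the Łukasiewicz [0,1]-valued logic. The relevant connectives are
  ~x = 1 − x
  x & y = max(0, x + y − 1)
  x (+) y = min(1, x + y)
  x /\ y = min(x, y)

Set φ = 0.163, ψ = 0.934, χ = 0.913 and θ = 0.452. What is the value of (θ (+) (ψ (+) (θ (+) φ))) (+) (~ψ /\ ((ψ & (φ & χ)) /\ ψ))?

θ (+) φ = min(1, 0.452 + 0.163) = min(1, 0.615) = 0.615
ψ (+) (θ (+) φ) = min(1, 0.934 + 0.615) = min(1, 1.549) = 1.000
θ (+) (ψ (+) (θ (+) φ)) = min(1, 0.452 + 1.000) = min(1, 1.452) = 1.000
~ψ = 1 − 0.934 = 0.066
φ & χ = max(0, 0.163 + 0.913 − 1) = max(0, 0.076) = 0.076
ψ & (φ & χ) = max(0, 0.934 + 0.076 − 1) = max(0, 0.010) = 0.010
(ψ & (φ & χ)) /\ ψ = min(0.010, 0.934) = 0.010
~ψ /\ ((ψ & (φ & χ)) /\ ψ) = min(0.066, 0.010) = 0.010
(θ (+) (ψ (+) (θ (+) φ))) (+) (~ψ /\ ((ψ & (φ & χ)) /\ ψ)) = min(1, 1.000 + 0.010) = min(1, 1.010) = 1.000

1.000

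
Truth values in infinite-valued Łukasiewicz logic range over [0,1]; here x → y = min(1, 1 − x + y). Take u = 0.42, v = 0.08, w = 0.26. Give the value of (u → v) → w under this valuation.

0.60

u → v = min(1, 1 − 0.42 + 0.08) = min(1, 0.66) = 0.66
(u → v) → w = min(1, 1 − 0.66 + 0.26) = min(1, 0.60) = 0.60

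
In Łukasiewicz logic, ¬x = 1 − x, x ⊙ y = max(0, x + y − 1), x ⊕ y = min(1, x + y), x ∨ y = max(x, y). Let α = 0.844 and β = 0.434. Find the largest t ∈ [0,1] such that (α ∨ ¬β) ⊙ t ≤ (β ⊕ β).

1.000

¬β = 1 − 0.434 = 0.566
α ∨ ¬β = max(0.844, 0.566) = 0.844
So the left factor is α ∨ ¬β = 0.844.
β ⊕ β = min(1, 0.434 + 0.434) = min(1, 0.868) = 0.868
So the right-hand bound is β ⊕ β = 0.868.
The residuum of the Łukasiewicz t-norm gives the supremum: min(1, 1 − 0.844 + 0.868).
1 − 0.844 + 0.868 = 1.024, so t = min(1, 1.024) = 1.000.
Check: 0.844 ⊙ 1.000 = max(0, 0.844) = 0.844 ≤ 0.868.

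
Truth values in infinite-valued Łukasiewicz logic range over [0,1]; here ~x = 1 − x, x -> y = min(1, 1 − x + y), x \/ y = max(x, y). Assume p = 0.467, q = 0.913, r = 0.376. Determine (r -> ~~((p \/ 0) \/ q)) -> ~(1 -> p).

p \/ 0 = max(0.467, 0.000) = 0.467
(p \/ 0) \/ q = max(0.467, 0.913) = 0.913
~((p \/ 0) \/ q) = 1 − 0.913 = 0.087
~~((p \/ 0) \/ q) = 1 − 0.087 = 0.913
r -> ~~((p \/ 0) \/ q) = min(1, 1 − 0.376 + 0.913) = min(1, 1.537) = 1.000
1 -> p = min(1, 1 − 1.000 + 0.467) = min(1, 0.467) = 0.467
~(1 -> p) = 1 − 0.467 = 0.533
(r -> ~~((p \/ 0) \/ q)) -> ~(1 -> p) = min(1, 1 − 1.000 + 0.533) = min(1, 0.533) = 0.533

0.533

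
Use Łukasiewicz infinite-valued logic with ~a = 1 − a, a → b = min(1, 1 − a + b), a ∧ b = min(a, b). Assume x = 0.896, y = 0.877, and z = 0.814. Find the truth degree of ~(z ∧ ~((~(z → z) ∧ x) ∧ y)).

z → z = min(1, 1 − 0.814 + 0.814) = min(1, 1.000) = 1.000
~(z → z) = 1 − 1.000 = 0.000
~(z → z) ∧ x = min(0.000, 0.896) = 0.000
(~(z → z) ∧ x) ∧ y = min(0.000, 0.877) = 0.000
~((~(z → z) ∧ x) ∧ y) = 1 − 0.000 = 1.000
z ∧ ~((~(z → z) ∧ x) ∧ y) = min(0.814, 1.000) = 0.814
~(z ∧ ~((~(z → z) ∧ x) ∧ y)) = 1 − 0.814 = 0.186

0.186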